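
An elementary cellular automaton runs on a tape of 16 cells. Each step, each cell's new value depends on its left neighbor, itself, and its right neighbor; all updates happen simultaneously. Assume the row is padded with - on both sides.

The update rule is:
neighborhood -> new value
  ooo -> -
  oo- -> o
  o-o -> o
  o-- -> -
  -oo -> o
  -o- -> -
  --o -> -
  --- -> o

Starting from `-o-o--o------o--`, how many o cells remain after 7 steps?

7

step 1: --o-----oooo---o
step 2: o---ooo-o--o-o--
step 3: --o-o-oo----o--o
step 4: o--o-ooo-oo-----
step 5: ----oo-oooo-oooo
step 6: ooo-oooo--ooo--o
step 7: o-ooo--o--o-o---
count of o: 7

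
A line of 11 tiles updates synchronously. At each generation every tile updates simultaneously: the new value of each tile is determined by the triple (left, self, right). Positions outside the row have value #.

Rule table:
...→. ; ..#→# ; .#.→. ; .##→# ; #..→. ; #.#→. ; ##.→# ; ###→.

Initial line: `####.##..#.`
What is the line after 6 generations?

.##.#..###.

...#.##.#..
..#..##...#
.#..###..##
...##.#.##.
..###...##.
.##.#..###.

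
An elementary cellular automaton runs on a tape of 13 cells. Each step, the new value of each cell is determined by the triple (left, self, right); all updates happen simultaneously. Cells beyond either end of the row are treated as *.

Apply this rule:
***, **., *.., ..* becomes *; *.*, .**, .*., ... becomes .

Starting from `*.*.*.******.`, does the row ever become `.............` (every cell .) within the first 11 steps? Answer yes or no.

*......*****.
**....*.****.
***..*...***.
*****.*.*.**.
*****......*.
******....*..
*******..*.**
*********...*
**********.*.
**********...
***********.*
step 11 is ***********.*, still not uniform .

no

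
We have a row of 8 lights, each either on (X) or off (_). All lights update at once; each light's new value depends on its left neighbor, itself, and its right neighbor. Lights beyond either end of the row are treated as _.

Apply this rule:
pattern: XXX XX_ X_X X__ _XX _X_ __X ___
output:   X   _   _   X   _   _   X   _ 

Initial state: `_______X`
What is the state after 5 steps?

__X___X_

step 1: ______X_
step 2: _____X_X
step 3: ____X___
step 4: ___X_X__
step 5: __X___X_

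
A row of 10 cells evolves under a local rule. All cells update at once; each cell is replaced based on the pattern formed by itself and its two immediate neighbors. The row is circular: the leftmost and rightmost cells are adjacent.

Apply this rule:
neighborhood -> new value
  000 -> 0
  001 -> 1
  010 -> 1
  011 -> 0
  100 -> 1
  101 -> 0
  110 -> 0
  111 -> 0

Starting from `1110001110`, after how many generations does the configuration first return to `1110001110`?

4

generation 1: 0001010000
generation 2: 0011011000
generation 3: 0100000100
generation 4: 1110001110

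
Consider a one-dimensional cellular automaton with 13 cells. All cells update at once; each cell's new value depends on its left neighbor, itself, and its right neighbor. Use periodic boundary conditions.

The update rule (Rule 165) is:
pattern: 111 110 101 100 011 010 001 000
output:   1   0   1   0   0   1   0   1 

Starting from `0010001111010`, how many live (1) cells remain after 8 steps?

5

1010100110110
1111100001001
1111001101000
0110000011010
0000111000110
1110010010000
0100010010110
0101010011000
count of 1: 5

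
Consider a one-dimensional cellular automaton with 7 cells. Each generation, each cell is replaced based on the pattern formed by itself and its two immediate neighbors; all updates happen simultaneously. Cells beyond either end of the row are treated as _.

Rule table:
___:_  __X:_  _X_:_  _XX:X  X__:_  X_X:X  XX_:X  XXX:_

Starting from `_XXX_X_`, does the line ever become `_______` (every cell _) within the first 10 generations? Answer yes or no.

yes

_X_XX__
__XXX__
__X_X__
___X___
_______
all cells are _ at generation 5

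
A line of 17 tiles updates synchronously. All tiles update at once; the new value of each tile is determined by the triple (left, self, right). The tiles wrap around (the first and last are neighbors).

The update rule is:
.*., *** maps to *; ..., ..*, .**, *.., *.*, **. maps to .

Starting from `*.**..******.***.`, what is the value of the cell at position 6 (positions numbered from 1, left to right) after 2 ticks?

*......****...*..
*.......**....*..
position 6 holds .

.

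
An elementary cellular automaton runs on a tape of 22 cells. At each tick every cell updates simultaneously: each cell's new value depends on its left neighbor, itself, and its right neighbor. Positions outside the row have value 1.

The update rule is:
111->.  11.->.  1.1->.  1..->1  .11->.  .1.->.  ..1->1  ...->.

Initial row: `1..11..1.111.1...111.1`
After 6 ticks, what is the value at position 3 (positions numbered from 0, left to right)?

.11..11.......1.1.....
...11..1.....1...1...1
1.1..11.1...1.1.1.1.1.
...11....1.1..........
1.1..1..1...1........1
...11.11.1.1.1......1.
position 3 holds 1

1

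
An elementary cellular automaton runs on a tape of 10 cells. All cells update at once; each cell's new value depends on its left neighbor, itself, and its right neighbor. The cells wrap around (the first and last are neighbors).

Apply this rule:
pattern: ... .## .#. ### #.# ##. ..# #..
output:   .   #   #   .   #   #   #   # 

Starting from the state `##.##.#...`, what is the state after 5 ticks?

########.#
.......###
#.....##.#
##...#####
.##.##....

.##.##....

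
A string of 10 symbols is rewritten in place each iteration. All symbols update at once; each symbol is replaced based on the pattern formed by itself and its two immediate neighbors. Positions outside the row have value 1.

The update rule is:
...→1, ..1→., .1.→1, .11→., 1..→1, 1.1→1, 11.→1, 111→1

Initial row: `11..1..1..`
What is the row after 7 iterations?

111111111.

111.11.11.
1111.11.11
11111.11.1
111111.11.
1111111.11
11111111.1
111111111.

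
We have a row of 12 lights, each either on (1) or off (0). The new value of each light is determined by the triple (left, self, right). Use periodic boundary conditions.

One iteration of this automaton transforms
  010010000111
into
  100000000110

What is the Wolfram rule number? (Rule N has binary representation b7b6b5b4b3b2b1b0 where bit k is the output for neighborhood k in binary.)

position 10: 111 → 1  (bit 7 = 1)
position 11: 110 → 0  (bit 6 = 0)
position 0: 101 → 1  (bit 5 = 1)
position 2: 100 → 0  (bit 4 = 0)
position 9: 011 → 1  (bit 3 = 1)
position 1: 010 → 0  (bit 2 = 0)
position 3: 001 → 0  (bit 1 = 0)
position 6: 000 → 0  (bit 0 = 0)
bits b7..b0 = 10101000 = 168

168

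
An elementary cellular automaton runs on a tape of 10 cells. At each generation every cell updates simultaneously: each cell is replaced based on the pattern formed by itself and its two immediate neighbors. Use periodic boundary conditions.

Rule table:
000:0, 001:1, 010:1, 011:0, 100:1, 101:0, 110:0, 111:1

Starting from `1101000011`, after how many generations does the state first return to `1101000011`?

1001100101
0110011100
1001101010
1110001010
0101011010
1101000011

6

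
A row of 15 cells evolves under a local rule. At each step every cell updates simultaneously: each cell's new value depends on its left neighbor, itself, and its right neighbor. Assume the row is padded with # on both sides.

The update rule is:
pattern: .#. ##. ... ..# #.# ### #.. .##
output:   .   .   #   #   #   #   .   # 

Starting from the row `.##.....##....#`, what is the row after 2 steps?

step 1: ##..#####..####
step 2: #..#####..#####

#..#####..#####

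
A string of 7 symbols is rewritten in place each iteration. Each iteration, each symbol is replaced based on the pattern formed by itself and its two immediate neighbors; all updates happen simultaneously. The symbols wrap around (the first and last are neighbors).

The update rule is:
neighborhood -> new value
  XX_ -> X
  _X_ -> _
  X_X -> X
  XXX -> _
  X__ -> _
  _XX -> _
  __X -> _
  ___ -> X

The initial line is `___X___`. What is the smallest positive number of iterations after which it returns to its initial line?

28

XX___XX
_X_X___
__X__XX
______X
_XXXX__
____X_X
_XX__X_
__X____
X___XXX
X_X____
_X__XX_
_____X_
XXXX___
___X_X_
XX__X__
_X_____
___XXXX
_X____X
X__XX__
____X__
XXX___X
__X_X__
X__X__X
X______
__XXXX_
X____X_
__XX__X
___X___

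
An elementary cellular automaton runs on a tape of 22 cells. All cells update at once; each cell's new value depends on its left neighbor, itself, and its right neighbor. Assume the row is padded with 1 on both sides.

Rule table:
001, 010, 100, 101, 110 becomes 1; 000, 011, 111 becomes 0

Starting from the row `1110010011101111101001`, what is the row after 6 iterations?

0110110101101111100001

iteration 1: 0011111100110000111110
iteration 2: 1100000111011001000011
iteration 3: 0110001001101111100100
iteration 4: 1011011110110000111111
iteration 5: 1101100011011001000000
iteration 6: 0110110101101111100001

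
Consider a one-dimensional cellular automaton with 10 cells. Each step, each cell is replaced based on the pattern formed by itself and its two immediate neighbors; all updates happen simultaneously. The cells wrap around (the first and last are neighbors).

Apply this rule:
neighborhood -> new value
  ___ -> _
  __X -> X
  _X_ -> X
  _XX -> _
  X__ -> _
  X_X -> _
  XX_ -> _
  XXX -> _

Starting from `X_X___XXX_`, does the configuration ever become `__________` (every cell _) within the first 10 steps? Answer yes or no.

step 1: X_X__X____
step 2: X_X_XX___X
step 3: __X_____X_
step 4: _XX____XX_
step 5: X_____X___
step 6: X____XX__X
step 7: ____X___X_
step 8: ___XX__XX_
step 9: __X___X___
step 10: _XX__XX___
step 10 is _XX__XX___, still not uniform _

no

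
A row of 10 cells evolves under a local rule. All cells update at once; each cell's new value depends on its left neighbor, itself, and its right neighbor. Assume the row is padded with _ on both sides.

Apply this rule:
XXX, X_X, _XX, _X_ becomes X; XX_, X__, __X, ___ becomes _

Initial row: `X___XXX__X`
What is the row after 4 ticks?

X___X____X

X___XX___X
X___X____X
X___X____X  (fixed point — unchanged through tick 4)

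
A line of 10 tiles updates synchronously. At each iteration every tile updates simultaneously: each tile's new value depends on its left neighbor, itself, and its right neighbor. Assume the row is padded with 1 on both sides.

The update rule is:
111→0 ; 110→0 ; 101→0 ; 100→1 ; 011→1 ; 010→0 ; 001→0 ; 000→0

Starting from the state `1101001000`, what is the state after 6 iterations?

0000100100
1000010010
0100001000
0010000100
1001000010
0100100000

0100100000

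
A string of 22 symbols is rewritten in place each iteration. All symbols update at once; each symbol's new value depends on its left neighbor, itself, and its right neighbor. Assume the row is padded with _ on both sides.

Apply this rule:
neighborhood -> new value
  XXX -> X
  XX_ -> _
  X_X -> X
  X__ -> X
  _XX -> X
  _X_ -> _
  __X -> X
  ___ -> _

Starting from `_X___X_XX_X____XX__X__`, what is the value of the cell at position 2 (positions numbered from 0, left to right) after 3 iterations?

iteration 1: X_X_X_XX_X_X__XX_XX_X_
iteration 2: _X_X_XX_X_X_XXX_XX_X_X
iteration 3: X_X_XX_X_X_XXX_XX_X_X_
position 2 holds X

X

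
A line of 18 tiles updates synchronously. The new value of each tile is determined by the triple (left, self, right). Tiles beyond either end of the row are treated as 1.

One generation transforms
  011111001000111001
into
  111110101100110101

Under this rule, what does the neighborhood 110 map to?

At position 5 the neighborhood is 110; the next row has 0 there.

0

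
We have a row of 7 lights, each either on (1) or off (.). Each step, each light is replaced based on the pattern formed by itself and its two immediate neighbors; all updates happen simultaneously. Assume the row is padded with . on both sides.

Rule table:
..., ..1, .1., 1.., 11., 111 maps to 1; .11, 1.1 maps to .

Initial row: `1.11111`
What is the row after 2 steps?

111.111

1..1111
111.111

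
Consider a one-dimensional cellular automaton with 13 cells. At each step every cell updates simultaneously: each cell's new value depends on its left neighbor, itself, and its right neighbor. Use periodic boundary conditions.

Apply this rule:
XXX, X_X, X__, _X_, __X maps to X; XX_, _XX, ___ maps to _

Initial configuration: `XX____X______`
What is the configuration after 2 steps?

__X__XXX____X
XXXXX_X_X__XX

XXXXX_X_X__XX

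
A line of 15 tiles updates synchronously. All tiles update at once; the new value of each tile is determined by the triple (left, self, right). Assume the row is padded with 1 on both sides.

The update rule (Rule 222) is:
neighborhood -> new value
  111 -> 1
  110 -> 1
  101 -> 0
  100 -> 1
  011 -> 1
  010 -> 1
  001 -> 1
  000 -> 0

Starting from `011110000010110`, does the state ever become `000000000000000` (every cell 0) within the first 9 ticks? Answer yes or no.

tick 1: 011111000110110
tick 2: 011111101110110
tick 3: 011111101110110  (fixed point — unchanged through tick 9)
tick 9 is 011111101110110, still not uniform 0

no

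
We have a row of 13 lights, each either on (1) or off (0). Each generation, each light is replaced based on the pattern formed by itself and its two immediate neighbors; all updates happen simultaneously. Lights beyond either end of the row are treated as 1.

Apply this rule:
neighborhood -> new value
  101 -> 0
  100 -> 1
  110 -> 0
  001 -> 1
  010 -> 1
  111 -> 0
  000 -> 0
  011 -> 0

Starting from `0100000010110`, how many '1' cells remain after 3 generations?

11

generation 1: 0110000110000
generation 2: 0001001001001
generation 3: 1011111111110
count of 1: 11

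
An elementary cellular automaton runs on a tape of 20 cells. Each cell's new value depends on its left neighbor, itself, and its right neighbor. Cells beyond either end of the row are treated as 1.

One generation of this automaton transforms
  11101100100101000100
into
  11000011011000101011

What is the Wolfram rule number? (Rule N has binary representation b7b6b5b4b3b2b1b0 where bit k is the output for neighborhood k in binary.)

position 0: 111 → 1  (bit 7 = 1)
position 2: 110 → 0  (bit 6 = 0)
position 3: 101 → 0  (bit 5 = 0)
position 6: 100 → 1  (bit 4 = 1)
position 4: 011 → 0  (bit 3 = 0)
position 8: 010 → 0  (bit 2 = 0)
position 7: 001 → 1  (bit 1 = 1)
position 15: 000 → 0  (bit 0 = 0)
bits b7..b0 = 10010010 = 146

146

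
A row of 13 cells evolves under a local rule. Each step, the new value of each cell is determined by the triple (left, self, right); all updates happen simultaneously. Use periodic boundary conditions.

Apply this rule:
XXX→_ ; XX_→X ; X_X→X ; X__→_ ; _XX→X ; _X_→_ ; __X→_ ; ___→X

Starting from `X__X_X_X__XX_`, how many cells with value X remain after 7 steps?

step 1: ____X_X___XXX
step 2: _XX__X__X_X_X
step 3: XXX______X_X_
step 4: X_X_XXXX__X_X
step 5: XX_XX__X___XX
step 6: _XXXX____X_X_
step 7: _X__X_XX__X__
count of X: 5

5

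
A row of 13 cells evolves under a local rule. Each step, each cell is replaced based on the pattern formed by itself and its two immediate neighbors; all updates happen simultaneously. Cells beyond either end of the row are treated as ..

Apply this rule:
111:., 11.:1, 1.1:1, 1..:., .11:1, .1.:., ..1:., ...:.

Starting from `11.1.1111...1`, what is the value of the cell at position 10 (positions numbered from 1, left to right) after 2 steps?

.

step 1: 111.11..1....
step 2: 1.1111.......
position 10 holds .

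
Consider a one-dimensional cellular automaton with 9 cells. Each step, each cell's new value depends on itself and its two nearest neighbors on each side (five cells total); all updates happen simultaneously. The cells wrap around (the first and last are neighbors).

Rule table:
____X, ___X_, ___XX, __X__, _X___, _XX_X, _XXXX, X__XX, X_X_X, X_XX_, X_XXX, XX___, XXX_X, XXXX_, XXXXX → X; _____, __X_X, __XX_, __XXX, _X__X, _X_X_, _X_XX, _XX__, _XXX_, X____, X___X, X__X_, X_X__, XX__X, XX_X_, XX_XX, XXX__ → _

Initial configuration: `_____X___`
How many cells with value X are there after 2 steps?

5

step 1: ___XXXX__
step 2: _XX_XX_X_
count of X: 5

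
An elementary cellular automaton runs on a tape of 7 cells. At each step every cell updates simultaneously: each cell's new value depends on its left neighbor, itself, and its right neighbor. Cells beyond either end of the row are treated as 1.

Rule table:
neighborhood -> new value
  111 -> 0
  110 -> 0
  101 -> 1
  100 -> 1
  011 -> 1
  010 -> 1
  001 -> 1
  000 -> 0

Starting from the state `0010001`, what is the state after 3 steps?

1001101

1111011
0000110
1001101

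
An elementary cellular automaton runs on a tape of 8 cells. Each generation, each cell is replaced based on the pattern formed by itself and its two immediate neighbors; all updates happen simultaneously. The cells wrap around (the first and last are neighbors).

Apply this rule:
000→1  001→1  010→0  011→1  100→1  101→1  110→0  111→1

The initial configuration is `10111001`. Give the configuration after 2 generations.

01110111
11101110

11101110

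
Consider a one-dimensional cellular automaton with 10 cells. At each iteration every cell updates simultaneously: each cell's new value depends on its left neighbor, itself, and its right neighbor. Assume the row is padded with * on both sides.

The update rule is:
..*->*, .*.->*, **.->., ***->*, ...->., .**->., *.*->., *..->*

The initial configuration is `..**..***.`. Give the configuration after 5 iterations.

.**...***.

**..**.*..
*.**...***
....*.*.**
*..**.*..*
.**...***.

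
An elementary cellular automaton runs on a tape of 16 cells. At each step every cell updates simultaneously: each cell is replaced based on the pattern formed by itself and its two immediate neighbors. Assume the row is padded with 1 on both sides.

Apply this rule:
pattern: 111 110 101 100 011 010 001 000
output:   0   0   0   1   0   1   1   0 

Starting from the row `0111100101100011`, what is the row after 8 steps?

0000000000001001

0000011100010100
1000100010110111
0101110110000000
0100000001000001
0110000011100010
0001000100010110
1011101110110000
0000000000001001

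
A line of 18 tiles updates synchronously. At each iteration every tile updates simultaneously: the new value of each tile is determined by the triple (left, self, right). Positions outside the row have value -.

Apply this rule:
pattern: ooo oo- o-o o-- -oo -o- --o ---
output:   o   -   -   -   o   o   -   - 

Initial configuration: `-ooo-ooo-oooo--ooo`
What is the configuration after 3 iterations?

iteration 1: -oo--oo--ooo---oo-
iteration 2: -o---o---oo----o--
iteration 3: -o---o---o-----o--

-o---o---o-----o--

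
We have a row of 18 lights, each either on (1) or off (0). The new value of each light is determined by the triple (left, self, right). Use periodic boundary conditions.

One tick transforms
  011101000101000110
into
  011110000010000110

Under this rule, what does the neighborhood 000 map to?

At position 7 the neighborhood is 000; the next row has 0 there.

0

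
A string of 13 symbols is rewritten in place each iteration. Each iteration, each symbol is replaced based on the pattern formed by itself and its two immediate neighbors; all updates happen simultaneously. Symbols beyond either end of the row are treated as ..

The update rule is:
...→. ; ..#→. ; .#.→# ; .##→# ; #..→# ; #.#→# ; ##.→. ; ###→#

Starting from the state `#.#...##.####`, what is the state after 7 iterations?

iteration 1: ####..#.####.
iteration 2: ###.#.#####.#
iteration 3: ##.#######.##
iteration 4: #.#######.##.
iteration 5: ########.##.#
iteration 6: #######.##.##
iteration 7: ######.##.##.

######.##.##.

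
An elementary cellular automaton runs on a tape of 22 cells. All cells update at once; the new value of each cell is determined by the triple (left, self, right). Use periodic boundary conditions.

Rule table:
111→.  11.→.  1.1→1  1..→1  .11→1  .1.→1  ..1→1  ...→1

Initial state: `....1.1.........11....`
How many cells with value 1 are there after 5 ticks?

tick 1: 11111111111111111.1111
tick 2: .................11...
tick 3: 111111111111111111.111
tick 4: ..................11..
tick 5: 1111111111111111111.11
count of 1: 21

21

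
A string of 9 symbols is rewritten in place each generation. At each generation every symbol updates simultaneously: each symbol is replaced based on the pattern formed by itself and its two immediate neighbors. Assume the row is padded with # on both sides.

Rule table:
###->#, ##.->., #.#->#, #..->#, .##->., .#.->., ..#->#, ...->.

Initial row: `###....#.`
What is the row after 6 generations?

#.#.##.#.

generation 1: ##.#..#.#
generation 2: #.#.##.#.
generation 3: .#.#..#.#
generation 4: #.#.##.#.  (repeats generation 2; period 2)
generation 6: #.#.##.#.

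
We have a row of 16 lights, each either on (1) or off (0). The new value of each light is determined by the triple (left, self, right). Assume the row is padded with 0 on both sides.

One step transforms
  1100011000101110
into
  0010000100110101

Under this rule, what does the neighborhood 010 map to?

At position 10 the neighborhood is 010; the next row has 1 there.

1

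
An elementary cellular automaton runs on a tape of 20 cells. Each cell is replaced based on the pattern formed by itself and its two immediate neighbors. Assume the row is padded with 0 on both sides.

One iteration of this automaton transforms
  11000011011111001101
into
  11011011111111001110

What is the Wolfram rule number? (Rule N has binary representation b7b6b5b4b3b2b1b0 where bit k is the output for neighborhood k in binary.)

233

position 10: 111 → 1  (bit 7 = 1)
position 1: 110 → 1  (bit 6 = 1)
position 8: 101 → 1  (bit 5 = 1)
position 2: 100 → 0  (bit 4 = 0)
position 0: 011 → 1  (bit 3 = 1)
position 19: 010 → 0  (bit 2 = 0)
position 5: 001 → 0  (bit 1 = 0)
position 3: 000 → 1  (bit 0 = 1)
bits b7..b0 = 11101001 = 233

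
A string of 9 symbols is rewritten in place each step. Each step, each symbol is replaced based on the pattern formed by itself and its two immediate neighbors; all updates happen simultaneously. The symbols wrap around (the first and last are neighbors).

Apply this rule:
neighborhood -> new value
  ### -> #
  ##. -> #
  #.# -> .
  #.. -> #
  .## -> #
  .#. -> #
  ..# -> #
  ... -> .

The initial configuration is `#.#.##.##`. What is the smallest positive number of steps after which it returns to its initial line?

step 1: #.#.##.##

1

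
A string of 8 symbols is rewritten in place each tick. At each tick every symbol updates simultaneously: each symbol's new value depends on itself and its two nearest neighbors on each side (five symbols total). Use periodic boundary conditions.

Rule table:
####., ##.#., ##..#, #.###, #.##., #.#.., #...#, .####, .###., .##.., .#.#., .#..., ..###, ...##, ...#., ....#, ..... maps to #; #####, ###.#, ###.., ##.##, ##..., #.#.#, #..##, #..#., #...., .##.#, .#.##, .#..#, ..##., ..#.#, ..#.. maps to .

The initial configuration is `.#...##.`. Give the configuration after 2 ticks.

#.##..##

..###.##
#.##..##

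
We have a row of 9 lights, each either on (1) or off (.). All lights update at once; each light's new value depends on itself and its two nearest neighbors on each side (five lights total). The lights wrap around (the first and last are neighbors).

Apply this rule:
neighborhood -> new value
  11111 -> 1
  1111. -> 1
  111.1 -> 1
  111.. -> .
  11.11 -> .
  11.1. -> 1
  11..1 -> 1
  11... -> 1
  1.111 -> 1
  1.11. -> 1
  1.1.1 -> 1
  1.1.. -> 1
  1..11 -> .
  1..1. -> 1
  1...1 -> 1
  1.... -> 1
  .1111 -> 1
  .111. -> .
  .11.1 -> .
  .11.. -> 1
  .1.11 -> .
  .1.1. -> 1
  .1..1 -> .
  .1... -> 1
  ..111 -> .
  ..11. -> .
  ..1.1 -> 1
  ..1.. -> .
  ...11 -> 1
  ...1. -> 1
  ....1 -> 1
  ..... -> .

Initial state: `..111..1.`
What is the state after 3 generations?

11...11.1
..111...1
.....111.

.....111.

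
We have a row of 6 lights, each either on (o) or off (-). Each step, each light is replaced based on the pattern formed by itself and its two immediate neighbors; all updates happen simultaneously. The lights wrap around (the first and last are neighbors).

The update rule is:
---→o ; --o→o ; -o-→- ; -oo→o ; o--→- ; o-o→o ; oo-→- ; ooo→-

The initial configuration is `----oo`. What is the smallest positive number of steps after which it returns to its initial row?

6

-oooo-
oo----
o--ooo
--oo--
ooo--o
----oo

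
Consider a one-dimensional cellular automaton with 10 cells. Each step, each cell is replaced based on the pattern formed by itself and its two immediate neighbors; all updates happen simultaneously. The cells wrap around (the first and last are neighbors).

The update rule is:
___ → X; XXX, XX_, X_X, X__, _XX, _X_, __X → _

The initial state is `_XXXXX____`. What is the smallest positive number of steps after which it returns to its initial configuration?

2

_______XXX
_XXXXX____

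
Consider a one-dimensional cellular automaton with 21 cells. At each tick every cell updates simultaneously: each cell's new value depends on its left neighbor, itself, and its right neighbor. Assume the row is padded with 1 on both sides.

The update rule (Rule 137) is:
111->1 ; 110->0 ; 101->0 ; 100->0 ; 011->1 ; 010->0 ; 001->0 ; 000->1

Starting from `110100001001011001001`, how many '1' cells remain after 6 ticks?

5

tick 1: 100001100000010000001
tick 2: 001101001111000111101
tick 3: 001000001110010111001
tick 4: 000011101100000110001
tick 5: 011011001001110100101
tick 6: 010010000001100000001
count of 1: 5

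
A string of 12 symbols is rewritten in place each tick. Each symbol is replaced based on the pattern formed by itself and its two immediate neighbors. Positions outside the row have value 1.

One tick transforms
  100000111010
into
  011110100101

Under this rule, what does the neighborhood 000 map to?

1

At position 2 the neighborhood is 000; the next row has 1 there.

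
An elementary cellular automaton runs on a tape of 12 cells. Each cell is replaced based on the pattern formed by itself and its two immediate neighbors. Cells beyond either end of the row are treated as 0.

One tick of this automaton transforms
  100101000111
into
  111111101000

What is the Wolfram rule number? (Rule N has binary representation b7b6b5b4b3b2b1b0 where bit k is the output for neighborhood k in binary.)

54

position 10: 111 → 0  (bit 7 = 0)
position 11: 110 → 0  (bit 6 = 0)
position 4: 101 → 1  (bit 5 = 1)
position 1: 100 → 1  (bit 4 = 1)
position 9: 011 → 0  (bit 3 = 0)
position 0: 010 → 1  (bit 2 = 1)
position 2: 001 → 1  (bit 1 = 1)
position 7: 000 → 0  (bit 0 = 0)
bits b7..b0 = 00110110 = 54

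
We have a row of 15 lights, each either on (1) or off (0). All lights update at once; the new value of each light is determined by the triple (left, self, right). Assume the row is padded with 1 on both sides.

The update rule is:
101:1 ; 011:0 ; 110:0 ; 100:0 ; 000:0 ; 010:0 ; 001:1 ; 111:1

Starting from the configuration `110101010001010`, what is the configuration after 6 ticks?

101010100010101
010101000101010
101010001010101
010100010101010
101000101010101
010001010101010

010001010101010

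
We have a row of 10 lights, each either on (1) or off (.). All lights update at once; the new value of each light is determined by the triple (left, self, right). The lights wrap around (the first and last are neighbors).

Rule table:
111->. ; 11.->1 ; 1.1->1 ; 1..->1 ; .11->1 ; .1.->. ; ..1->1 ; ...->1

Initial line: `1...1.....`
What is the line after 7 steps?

.111.11111

.111.11111
11.111...1
.111.11111  (repeats step 1; period 2)
step 7: .111.11111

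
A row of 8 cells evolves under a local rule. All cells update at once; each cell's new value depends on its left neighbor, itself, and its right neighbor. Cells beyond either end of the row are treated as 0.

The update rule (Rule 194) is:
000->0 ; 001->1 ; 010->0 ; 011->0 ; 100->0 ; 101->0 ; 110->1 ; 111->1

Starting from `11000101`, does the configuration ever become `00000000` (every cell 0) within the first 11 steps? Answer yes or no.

yes

01001000
10010000
00100000
01000000
10000000
00000000
all cells are 0 at step 6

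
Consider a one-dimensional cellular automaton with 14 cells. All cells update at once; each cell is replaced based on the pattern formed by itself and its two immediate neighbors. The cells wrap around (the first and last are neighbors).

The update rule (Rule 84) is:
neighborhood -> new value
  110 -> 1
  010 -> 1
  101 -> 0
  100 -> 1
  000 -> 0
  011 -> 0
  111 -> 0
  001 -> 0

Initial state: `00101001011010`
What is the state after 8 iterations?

iteration 1: 00101101001011
iteration 2: 10100101101001
iteration 3: 10110100101100
iteration 4: 10010110100110
iteration 5: 11010010110010
iteration 6: 01011010011010
iteration 7: 01001011001011
iteration 8: 01101001101001

01101001101001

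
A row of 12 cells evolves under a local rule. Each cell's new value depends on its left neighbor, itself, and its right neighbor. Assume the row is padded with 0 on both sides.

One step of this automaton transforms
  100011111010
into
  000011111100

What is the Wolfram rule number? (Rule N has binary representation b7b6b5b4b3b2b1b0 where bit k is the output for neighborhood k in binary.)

232

position 5: 111 → 1  (bit 7 = 1)
position 8: 110 → 1  (bit 6 = 1)
position 9: 101 → 1  (bit 5 = 1)
position 1: 100 → 0  (bit 4 = 0)
position 4: 011 → 1  (bit 3 = 1)
position 0: 010 → 0  (bit 2 = 0)
position 3: 001 → 0  (bit 1 = 0)
position 2: 000 → 0  (bit 0 = 0)
bits b7..b0 = 11101000 = 232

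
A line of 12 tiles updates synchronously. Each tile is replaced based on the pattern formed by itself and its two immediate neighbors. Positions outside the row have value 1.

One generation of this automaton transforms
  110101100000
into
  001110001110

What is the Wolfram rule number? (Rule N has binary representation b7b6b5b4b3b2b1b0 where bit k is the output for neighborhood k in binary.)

position 0: 111 → 0  (bit 7 = 0)
position 1: 110 → 0  (bit 6 = 0)
position 2: 101 → 1  (bit 5 = 1)
position 7: 100 → 0  (bit 4 = 0)
position 5: 011 → 0  (bit 3 = 0)
position 3: 010 → 1  (bit 2 = 1)
position 11: 001 → 0  (bit 1 = 0)
position 8: 000 → 1  (bit 0 = 1)
bits b7..b0 = 00100101 = 37

37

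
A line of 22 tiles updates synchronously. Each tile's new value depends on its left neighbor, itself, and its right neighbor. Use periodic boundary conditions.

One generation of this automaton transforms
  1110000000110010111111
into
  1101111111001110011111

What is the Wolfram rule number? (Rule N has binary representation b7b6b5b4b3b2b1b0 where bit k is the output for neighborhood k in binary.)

151

position 0: 111 → 1  (bit 7 = 1)
position 2: 110 → 0  (bit 6 = 0)
position 15: 101 → 0  (bit 5 = 0)
position 3: 100 → 1  (bit 4 = 1)
position 10: 011 → 0  (bit 3 = 0)
position 14: 010 → 1  (bit 2 = 1)
position 9: 001 → 1  (bit 1 = 1)
position 4: 000 → 1  (bit 0 = 1)
bits b7..b0 = 10010111 = 151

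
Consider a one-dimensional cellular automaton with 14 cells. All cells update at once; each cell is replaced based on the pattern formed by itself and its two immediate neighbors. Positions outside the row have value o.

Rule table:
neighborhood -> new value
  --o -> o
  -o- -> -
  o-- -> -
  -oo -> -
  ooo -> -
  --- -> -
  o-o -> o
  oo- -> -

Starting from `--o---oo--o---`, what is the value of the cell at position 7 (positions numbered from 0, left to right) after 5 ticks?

-

tick 1: -o---o---o---o
tick 2: o---o---o---o-
tick 3: ---o---o---o-o
tick 4: --o---o---o-o-
tick 5: -o---o---o-o-o
position 7 holds -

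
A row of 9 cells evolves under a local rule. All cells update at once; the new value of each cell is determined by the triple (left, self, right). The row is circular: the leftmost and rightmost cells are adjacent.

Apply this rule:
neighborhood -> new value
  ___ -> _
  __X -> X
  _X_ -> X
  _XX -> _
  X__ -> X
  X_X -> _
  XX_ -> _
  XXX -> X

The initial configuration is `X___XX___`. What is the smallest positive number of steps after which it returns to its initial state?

7

XX_X__X_X
X__XXXX__
XXX_XX_XX
XX______X
X_X____X_
X_XX__XX_
X___XX___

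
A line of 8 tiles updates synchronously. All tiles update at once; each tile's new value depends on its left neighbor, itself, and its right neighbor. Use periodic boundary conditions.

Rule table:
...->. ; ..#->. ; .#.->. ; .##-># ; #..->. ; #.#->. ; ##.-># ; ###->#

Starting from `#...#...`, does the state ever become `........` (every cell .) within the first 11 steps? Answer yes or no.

yes

........
all cells are . at step 1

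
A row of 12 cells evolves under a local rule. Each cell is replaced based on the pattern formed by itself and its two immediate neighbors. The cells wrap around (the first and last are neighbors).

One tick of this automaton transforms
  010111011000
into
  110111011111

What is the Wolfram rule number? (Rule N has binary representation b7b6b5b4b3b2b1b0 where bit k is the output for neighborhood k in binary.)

223

position 4: 111 → 1  (bit 7 = 1)
position 5: 110 → 1  (bit 6 = 1)
position 2: 101 → 0  (bit 5 = 0)
position 9: 100 → 1  (bit 4 = 1)
position 3: 011 → 1  (bit 3 = 1)
position 1: 010 → 1  (bit 2 = 1)
position 0: 001 → 1  (bit 1 = 1)
position 10: 000 → 1  (bit 0 = 1)
bits b7..b0 = 11011111 = 223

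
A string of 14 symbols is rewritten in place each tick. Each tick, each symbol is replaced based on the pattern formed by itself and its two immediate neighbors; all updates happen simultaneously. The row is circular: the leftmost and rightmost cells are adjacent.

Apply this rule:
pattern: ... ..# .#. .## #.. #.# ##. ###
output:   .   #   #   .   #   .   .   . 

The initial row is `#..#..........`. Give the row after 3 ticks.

....###....###

#####........#
.....#......#.
....###....###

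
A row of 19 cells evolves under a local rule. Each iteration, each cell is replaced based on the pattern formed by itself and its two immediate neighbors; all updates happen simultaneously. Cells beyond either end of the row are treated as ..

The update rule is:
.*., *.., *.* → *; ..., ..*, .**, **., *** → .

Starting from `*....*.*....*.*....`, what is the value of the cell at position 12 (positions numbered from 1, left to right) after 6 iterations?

.

**...****...****...
..*......*......*..
..**.....**.....**.
....*......*......*
....**.....**.....*
......*......*....*
position 12 holds .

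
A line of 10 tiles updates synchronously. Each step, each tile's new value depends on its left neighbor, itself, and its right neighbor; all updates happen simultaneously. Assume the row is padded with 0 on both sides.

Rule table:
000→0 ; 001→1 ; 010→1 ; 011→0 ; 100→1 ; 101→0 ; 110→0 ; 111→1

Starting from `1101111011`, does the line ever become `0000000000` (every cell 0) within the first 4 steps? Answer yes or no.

0000110000
0001001000
0011111100
0101111010
step 4 is 0101111010, still not uniform 0

no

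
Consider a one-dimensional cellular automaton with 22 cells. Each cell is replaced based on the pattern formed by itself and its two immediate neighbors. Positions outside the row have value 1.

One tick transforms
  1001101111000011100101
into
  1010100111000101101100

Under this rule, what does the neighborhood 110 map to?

At position 0 the neighborhood is 110; the next row has 1 there.

1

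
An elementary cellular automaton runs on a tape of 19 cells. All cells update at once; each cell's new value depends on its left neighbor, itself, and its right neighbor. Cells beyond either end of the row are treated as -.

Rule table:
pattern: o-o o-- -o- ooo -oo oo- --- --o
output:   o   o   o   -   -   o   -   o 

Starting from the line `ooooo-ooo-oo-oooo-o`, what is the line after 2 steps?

----oo--oo-oo---ooo
---o-ooo-oo-oo-o--o

---o-ooo-oo-oo-o--o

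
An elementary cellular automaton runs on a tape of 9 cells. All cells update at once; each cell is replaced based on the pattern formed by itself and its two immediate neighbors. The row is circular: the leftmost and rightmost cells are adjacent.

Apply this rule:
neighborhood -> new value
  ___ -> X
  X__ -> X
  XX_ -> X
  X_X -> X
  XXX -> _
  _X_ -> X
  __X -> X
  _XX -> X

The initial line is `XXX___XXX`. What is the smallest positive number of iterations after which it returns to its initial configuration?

2

__XXXXX__
XXX___XXX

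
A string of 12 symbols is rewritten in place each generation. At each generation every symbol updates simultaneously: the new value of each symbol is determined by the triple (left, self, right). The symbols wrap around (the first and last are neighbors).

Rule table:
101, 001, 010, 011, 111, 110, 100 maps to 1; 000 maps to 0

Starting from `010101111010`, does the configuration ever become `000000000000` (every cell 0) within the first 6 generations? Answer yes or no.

111111111111
111111111111  (fixed point — unchanged through generation 6)
generation 6 is 111111111111, still not uniform 0

no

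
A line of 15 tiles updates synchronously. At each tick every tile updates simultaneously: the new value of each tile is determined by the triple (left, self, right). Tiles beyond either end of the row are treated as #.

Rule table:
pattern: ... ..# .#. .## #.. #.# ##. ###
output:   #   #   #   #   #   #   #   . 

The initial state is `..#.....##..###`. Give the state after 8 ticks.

#############..
............###
#############..  (repeats tick 1; period 2)
tick 8: ............###

............###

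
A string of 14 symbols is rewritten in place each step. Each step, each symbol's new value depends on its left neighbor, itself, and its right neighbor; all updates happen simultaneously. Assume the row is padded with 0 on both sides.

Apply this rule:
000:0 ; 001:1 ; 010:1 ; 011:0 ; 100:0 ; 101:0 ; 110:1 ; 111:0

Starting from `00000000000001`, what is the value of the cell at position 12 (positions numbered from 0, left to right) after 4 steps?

0

00000000000011
00000000000101
00000000001101
00000000010101
position 12 holds 0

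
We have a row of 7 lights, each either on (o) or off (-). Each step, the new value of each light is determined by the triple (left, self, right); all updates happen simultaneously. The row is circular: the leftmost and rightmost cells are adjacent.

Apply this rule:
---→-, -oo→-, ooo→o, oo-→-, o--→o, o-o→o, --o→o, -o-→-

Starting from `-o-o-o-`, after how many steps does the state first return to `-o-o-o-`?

o-o-o-o
-o-o-o-

2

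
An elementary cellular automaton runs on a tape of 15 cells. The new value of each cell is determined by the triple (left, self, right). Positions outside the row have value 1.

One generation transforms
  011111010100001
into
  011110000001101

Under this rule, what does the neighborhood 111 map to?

1

At position 2 the neighborhood is 111; the next row has 1 there.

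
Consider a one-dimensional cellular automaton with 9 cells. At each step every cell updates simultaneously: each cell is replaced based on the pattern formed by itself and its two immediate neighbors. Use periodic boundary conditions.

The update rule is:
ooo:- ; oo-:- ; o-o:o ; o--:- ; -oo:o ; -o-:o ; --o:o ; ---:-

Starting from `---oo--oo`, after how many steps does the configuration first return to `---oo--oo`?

9

--oo--oo-
-oo--oo--
oo--oo---
o--oo---o
--oo---oo
-oo---oo-
oo---oo--
o---oo--o
---oo--oo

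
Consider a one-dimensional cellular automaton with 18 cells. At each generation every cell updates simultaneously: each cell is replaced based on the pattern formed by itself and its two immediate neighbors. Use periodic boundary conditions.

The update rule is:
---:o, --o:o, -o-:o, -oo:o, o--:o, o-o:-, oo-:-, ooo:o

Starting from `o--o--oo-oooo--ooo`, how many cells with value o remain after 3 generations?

14

-oooooo--ooo-ooooo
-ooooo-oooo--oooo-
ooooo--ooo-ooooo-o
count of o: 14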